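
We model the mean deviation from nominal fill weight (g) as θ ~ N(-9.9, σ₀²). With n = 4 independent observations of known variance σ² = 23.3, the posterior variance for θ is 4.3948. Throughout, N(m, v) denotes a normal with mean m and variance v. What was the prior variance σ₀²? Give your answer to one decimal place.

σ₀² = 17.9

For the Normal–Normal model with known σ², precisions add: τ_n = τ₀ + n/σ².
So 1/σ₀² = 1/4.3948 − 4/23.3 = 0.227542 − 0.171674 = 0.055868.
Hence σ₀² = 1/0.055868 ≈ 17.9.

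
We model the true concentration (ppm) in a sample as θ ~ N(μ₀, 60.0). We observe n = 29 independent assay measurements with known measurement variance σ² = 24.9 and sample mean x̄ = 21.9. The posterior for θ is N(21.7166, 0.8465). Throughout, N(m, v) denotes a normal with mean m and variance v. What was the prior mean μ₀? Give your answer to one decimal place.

μ₀ = 8.9

With known observation variance, the Normal–Normal posterior has precision τ_n = τ₀ + n/σ² and mean μ_n = (τ₀μ₀ + (n/σ²)x̄)/τ_n.
Here τ₀ = 1/60.0 = 0.016667 and τ_data = 29/24.9 = 1.164659, so τ_n = 1.181326.
Rearranging for μ₀: μ₀ = (μ_n·τ_n − τ_data·x̄)/τ₀ = (21.7166·1.181326 − 1.164659·21.9) / 0.016667 = 0.148352/0.016667 ≈ 8.9.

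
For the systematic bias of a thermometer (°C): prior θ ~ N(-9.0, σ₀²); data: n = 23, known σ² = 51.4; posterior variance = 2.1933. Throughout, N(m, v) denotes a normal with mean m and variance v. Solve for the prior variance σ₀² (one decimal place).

σ₀² = 118.2

Posterior precision equals prior precision plus data precision: 1/σ_n² = 1/σ₀² + n/σ².
So 1/σ₀² = 1/2.1933 − 23/51.4 = 0.455934 − 0.447471 = 0.008463.
Hence σ₀² = 1/0.008463 ≈ 118.2.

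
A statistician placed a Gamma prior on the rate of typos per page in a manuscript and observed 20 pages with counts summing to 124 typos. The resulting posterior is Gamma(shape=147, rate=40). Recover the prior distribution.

Gamma(shape=23, rate=20)

Gamma–Poisson conjugacy: posterior shape = α + Σxᵢ, posterior rate = β + n.
So α = 147 − 124 = 23 and β = 40 − 20 = 20.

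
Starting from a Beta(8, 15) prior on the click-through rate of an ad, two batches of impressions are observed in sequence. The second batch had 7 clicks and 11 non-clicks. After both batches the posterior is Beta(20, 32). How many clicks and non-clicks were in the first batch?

Sequential conjugate updates are equivalent to a single update on the pooled data, so total successes = posterior α − prior α and total failures = posterior β − prior β.
Total across both batches: 20−8=12 clicks, 32−15=17 non-clicks.
Subtract the second batch: 12−7=5 clicks and 17−11=6 non-clicks.

5 clicks and 6 non-clicks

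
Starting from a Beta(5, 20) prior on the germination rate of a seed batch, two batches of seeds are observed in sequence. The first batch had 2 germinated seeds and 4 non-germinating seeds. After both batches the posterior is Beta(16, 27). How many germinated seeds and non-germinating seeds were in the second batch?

Sequential conjugate updates are equivalent to a single update on the pooled data, so total successes = posterior α − prior α and total failures = posterior β − prior β.
Total across both batches: 16−5=11 germinated seeds, 27−20=7 non-germinating seeds.
Subtract the first batch: 11−2=9 germinated seeds and 7−4=3 non-germinating seeds.

9 germinated seeds and 3 non-germinating seeds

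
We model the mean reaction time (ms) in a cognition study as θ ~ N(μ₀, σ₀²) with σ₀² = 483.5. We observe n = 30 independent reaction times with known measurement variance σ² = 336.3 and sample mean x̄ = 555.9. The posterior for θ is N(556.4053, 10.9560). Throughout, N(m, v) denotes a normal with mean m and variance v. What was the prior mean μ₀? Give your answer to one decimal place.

μ₀ = 578.2

With known observation variance, the Normal–Normal posterior has precision τ_n = τ₀ + n/σ² and mean μ_n = (τ₀μ₀ + (n/σ²)x̄)/τ_n.
Here τ₀ = 1/483.5 = 0.002068 and τ_data = 30/336.3 = 0.089206, so τ_n = 0.091274.
Rearranging for μ₀: μ₀ = (μ_n·τ_n − τ_data·x̄)/τ₀ = (556.4053·0.091274 − 0.089206·555.9) / 0.002068 = 1.195722/0.002068 ≈ 578.2.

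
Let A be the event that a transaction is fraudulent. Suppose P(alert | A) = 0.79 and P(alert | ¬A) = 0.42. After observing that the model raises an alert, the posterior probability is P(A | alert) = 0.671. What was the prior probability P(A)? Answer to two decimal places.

Bayes' rule in odds form gives O(A|E) = O(A)·[P(E|A)/P(E|¬A)], hence O(A) = O(A|E)/LR.
Posterior odds = 0.671/(1−0.671) = 2.0395. LR = 0.79/0.42 = 1.8810.
Prior odds = 2.0395/1.8810 = 1.0843, so P(A) = 1.0843/(1+1.0843) ≈ 0.52.

P(A) = 0.52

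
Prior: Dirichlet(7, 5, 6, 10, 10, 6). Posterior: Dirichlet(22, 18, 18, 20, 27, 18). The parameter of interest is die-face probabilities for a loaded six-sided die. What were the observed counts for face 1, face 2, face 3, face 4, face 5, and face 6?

For a Dirichlet(α) prior with multinomial counts c, the posterior is Dirichlet(α + c) componentwise.
Counts are posterior − prior componentwise: 22−7=15, 18−5=13, 18−6=12, 20−10=10, 27−10=17, 18−6=12.

counts (15, 13, 12, 10, 17, 12)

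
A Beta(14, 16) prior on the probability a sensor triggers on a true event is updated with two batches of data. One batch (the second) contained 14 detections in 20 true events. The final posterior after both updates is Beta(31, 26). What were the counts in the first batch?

Sequential conjugate updates are equivalent to a single update on the pooled data, so total successes = posterior α − prior α and total failures = posterior β − prior β.
Total across both batches: 31−14=17 detections, 26−16=10 misses.
Subtract the second batch: 17−14=3 detections and 10−6=4 misses.

3 detections and 4 misses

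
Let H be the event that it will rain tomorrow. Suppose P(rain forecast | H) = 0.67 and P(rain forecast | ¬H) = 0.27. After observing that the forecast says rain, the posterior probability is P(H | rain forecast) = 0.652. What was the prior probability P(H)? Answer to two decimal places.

Bayes' rule in odds form gives O(H|E) = O(H)·[P(E|H)/P(E|¬H)], hence O(H) = O(H|E)/LR.
Posterior odds = 0.652/(1−0.652) = 1.8736. LR = 0.67/0.27 = 2.4815.
Prior odds = 1.8736/2.4815 = 0.7550, so P(H) = 0.7550/(1+0.7550) ≈ 0.43.

P(H) = 0.43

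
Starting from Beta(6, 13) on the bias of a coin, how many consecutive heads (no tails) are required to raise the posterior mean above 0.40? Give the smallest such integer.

After k heads and 0 tails the posterior is Beta(6+k, 13), with mean (6+k)/(6+13+k).
Set (6+k)/(19+k) > 0.40 and solve: k > (0.40·19 − 6)/(1 − 0.40) = 2.667.
The smallest integer exceeding 2.667 is 3.

k = 3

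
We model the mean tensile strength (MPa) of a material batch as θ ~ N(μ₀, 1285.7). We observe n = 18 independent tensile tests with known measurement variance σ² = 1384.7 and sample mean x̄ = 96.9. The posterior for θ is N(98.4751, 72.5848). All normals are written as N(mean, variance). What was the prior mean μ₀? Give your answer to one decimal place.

μ₀ = 124.8

The posterior mean is a precision-weighted average: μ_n = (τ₀μ₀ + τ_data·x̄)/(τ₀+τ_data), with τ₀=1/σ₀² and τ_data=n/σ².
Here τ₀ = 1/1285.7 = 0.000778 and τ_data = 18/1384.7 = 0.012999, so τ_n = 0.013777.
Rearranging for μ₀: μ₀ = (μ_n·τ_n − τ_data·x̄)/τ₀ = (98.4751·0.013777 − 0.012999·96.9) / 0.000778 = 0.097088/0.000778 ≈ 124.8.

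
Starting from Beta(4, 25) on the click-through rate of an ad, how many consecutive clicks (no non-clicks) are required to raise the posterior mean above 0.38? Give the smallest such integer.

k = 12

After k clicks and 0 non-clicks the posterior is Beta(4+k, 25), with mean (4+k)/(4+25+k).
Set (4+k)/(29+k) > 0.38 and solve: k > (0.38·29 − 4)/(1 − 0.38) = 11.323.
The smallest integer exceeding 11.323 is 12.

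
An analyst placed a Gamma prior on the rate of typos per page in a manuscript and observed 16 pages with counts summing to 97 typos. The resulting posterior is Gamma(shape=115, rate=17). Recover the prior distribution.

Gamma(shape=18, rate=1)

Gamma–Poisson conjugacy: posterior shape = α + Σxᵢ, posterior rate = β + n.
So α = 115 − 97 = 18 and β = 17 − 16 = 1.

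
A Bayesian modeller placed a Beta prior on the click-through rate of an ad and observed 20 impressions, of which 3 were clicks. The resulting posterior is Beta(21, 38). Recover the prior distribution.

A Beta(a, b) prior with s successes and f failures in binomial data gives a Beta(a+s, b+f) posterior.
Subtract the data counts: 21−3=18, 38−17=21.

Beta(18, 21)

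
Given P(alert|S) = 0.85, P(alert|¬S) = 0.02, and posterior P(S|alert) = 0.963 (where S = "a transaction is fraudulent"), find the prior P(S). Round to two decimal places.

P(S) = 0.38

In odds form, posterior odds = prior odds × likelihood ratio, so prior odds = posterior odds ÷ LR.
Posterior odds = 0.963/(1−0.963) = 26.0270. LR = 0.85/0.02 = 42.5000.
Prior odds = 26.0270/42.5000 = 0.6124, so P(S) = 0.6124/(1+0.6124) ≈ 0.38.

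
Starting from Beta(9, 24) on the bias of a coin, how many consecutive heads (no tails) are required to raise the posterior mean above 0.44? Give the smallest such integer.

After k heads and 0 tails the posterior is Beta(9+k, 24), with mean (9+k)/(9+24+k).
Set (9+k)/(33+k) > 0.44 and solve: k > (0.44·33 − 9)/(1 − 0.44) = 9.857.
The smallest integer exceeding 9.857 is 10, and checking k=10: (19)/(43) = 0.4419 > 0.44.

k = 10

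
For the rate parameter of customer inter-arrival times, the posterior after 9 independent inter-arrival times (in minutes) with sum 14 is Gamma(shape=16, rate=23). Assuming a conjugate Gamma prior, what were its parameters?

Gamma(shape=7, rate=9)

Gamma–exponential conjugacy: posterior shape = α + n, posterior rate = β + Σtᵢ.
So α = 16 − 9 = 7 and β = 23 − 14 = 9.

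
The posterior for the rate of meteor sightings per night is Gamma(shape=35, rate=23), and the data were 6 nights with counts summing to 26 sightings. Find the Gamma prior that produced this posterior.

Gamma–Poisson conjugacy: posterior shape = α + Σxᵢ, posterior rate = β + n.
So α = 35 − 26 = 9 and β = 23 − 6 = 17.

Gamma(shape=9, rate=17)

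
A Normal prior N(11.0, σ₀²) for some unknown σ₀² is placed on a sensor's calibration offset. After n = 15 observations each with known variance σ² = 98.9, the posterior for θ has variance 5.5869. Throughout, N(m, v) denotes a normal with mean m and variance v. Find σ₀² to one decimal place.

For the Normal–Normal model with known σ², precisions add: τ_n = τ₀ + n/σ².
So 1/σ₀² = 1/5.5869 − 15/98.9 = 0.178990 − 0.151668 = 0.027322.
Hence σ₀² = 1/0.027322 ≈ 36.6.

σ₀² = 36.6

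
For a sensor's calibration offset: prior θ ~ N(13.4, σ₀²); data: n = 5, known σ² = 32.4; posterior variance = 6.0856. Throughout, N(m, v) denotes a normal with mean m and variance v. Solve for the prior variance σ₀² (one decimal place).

σ₀² = 100.0

For the Normal–Normal model with known σ², precisions add: τ_n = τ₀ + n/σ².
So 1/σ₀² = 1/6.0856 − 5/32.4 = 0.164322 − 0.154321 = 0.010001.
Hence σ₀² = 1/0.010001 ≈ 100.0.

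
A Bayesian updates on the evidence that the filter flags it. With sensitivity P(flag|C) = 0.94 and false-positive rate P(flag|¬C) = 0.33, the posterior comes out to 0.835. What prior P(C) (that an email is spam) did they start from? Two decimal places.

Bayes' rule in odds form gives O(C|E) = O(C)·[P(E|C)/P(E|¬C)], hence O(C) = O(C|E)/LR.
Posterior odds = 0.835/(1−0.835) = 5.0606. LR = 0.94/0.33 = 2.8485.
Prior odds = 5.0606/2.8485 = 1.7766, so P(C) = 1.7766/(1+1.7766) ≈ 0.64.

P(C) = 0.64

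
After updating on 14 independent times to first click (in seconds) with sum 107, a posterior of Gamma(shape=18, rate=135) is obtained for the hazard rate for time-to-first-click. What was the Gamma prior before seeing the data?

For an exponential likelihood with a Gamma(α, β) prior on the rate, n observations with total T give posterior Gamma(α+n, β+T).
So α = 18 − 14 = 4 and β = 135 − 107 = 28.

Gamma(shape=4, rate=28)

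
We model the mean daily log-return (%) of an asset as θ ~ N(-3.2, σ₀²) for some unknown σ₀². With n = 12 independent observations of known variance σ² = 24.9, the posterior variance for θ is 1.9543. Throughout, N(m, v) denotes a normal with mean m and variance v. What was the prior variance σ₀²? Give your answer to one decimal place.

For the Normal–Normal model with known σ², precisions add: τ_n = τ₀ + n/σ².
So 1/σ₀² = 1/1.9543 − 12/24.9 = 0.511692 − 0.481928 = 0.029764.
Hence σ₀² = 1/0.029764 ≈ 33.6.

σ₀² = 33.6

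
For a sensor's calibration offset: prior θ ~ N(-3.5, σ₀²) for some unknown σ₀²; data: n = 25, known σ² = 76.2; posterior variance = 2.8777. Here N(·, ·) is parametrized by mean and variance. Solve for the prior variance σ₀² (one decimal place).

Posterior precision equals prior precision plus data precision: 1/σ_n² = 1/σ₀² + n/σ².
So 1/σ₀² = 1/2.8777 − 25/76.2 = 0.347500 − 0.328084 = 0.019416.
Hence σ₀² = 1/0.019416 ≈ 51.5.

σ₀² = 51.5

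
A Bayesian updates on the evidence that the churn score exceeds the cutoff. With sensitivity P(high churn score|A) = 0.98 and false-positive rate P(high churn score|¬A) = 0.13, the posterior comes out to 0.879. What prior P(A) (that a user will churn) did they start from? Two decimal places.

Bayes' rule in odds form gives O(A|E) = O(A)·[P(E|A)/P(E|¬A)], hence O(A) = O(A|E)/LR.
Posterior odds = 0.879/(1−0.879) = 7.2645. LR = 0.98/0.13 = 7.5385.
Prior odds = 7.2645/7.5385 = 0.9637, so P(A) = 0.9637/(1+0.9637) ≈ 0.49.

P(A) = 0.49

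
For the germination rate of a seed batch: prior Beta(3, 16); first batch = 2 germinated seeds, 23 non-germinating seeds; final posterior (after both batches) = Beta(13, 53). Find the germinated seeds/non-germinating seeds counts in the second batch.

8 germinated seeds and 14 non-germinating seeds

Sequential conjugate updates are equivalent to a single update on the pooled data, so total successes = posterior α − prior α and total failures = posterior β − prior β.
Total across both batches: 13−3=10 germinated seeds, 53−16=37 non-germinating seeds.
Subtract the first batch: 10−2=8 germinated seeds and 37−23=14 non-germinating seeds.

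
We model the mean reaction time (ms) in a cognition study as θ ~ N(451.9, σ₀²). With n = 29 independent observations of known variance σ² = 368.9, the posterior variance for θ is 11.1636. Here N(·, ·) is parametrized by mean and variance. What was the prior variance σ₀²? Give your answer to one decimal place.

For the Normal–Normal model with known σ², precisions add: τ_n = τ₀ + n/σ².
So 1/σ₀² = 1/11.1636 − 29/368.9 = 0.089577 − 0.078612 = 0.010965.
Hence σ₀² = 1/0.010965 ≈ 91.2.

σ₀² = 91.2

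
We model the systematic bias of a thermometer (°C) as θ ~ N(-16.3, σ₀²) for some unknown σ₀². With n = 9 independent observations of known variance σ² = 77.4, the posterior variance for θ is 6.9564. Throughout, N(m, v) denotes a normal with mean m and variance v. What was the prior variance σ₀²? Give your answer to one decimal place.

Posterior precision equals prior precision plus data precision: 1/σ_n² = 1/σ₀² + n/σ².
So 1/σ₀² = 1/6.9564 − 9/77.4 = 0.143753 − 0.116279 = 0.027474.
Hence σ₀² = 1/0.027474 ≈ 36.4.

σ₀² = 36.4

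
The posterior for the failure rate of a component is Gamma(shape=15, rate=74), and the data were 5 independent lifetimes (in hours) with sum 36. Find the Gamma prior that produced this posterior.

Gamma(shape=10, rate=38)

For an exponential likelihood with a Gamma(α, β) prior on the rate, n observations with total T give posterior Gamma(α+n, β+T).
So α = 15 − 5 = 10 and β = 74 − 36 = 38.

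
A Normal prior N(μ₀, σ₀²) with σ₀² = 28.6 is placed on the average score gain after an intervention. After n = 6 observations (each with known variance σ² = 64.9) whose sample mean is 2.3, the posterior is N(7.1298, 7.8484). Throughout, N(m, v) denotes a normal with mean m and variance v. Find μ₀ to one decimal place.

μ₀ = 19.9

With known observation variance, the Normal–Normal posterior has precision τ_n = τ₀ + n/σ² and mean μ_n = (τ₀μ₀ + (n/σ²)x̄)/τ_n.
Here τ₀ = 1/28.6 = 0.034965 and τ_data = 6/64.9 = 0.092450, so τ_n = 0.127415.
Rearranging for μ₀: μ₀ = (μ_n·τ_n − τ_data·x̄)/τ₀ = (7.1298·0.127415 − 0.092450·2.3) / 0.034965 = 0.695808/0.034965 ≈ 19.9.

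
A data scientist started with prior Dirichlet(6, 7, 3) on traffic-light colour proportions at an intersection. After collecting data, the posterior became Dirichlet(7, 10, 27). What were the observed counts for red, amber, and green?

counts (1, 3, 24)

For a Dirichlet(α) prior with multinomial counts c, the posterior is Dirichlet(α + c) componentwise.
Counts are posterior − prior componentwise: 7−6=1, 10−7=3, 27−3=24.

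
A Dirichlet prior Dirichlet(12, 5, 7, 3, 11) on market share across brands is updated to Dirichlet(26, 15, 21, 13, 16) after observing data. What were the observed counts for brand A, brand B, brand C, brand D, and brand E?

counts (14, 10, 14, 10, 5)

For a Dirichlet(α) prior with multinomial counts c, the posterior is Dirichlet(α + c) componentwise.
Counts are posterior − prior componentwise: 26−12=14, 15−5=10, 21−7=14, 13−3=10, 16−11=5.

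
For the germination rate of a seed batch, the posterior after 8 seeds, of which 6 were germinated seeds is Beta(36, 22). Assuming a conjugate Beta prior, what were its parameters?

Beta(30, 20)

Under Beta–binomial conjugacy the posterior parameters are (α+s, β+f).
So α = 36 − 6 = 30 and β = 22 − 2 = 20.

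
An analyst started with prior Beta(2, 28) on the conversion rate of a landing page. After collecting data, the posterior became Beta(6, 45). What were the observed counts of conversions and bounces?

4 conversions and 17 bounces

A Beta(a, b) prior with s successes and f failures in binomial data gives a Beta(a+s, b+f) posterior.
So s = 6 − 2 = 4 and f = 45 − 28 = 17.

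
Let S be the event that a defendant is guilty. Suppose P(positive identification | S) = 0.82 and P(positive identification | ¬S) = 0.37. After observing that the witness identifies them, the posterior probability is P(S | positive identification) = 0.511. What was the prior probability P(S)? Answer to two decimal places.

P(S) = 0.32

Bayes' rule in odds form gives O(S|E) = O(S)·[P(E|S)/P(E|¬S)], hence O(S) = O(S|E)/LR.
Posterior odds = 0.511/(1−0.511) = 1.0450. LR = 0.82/0.37 = 2.2162.
Prior odds = 1.0450/2.2162 = 0.4715, so P(S) = 0.4715/(1+0.4715) ≈ 0.32.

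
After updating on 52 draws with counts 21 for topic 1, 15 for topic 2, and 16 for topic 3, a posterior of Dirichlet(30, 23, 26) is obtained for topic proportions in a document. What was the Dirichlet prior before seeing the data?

Dirichlet(9, 8, 10)

For a Dirichlet(α) prior with multinomial counts c, the posterior is Dirichlet(α + c) componentwise.
Subtract each count from the matching posterior parameter: 30−21=9, 23−15=8, 26−16=10.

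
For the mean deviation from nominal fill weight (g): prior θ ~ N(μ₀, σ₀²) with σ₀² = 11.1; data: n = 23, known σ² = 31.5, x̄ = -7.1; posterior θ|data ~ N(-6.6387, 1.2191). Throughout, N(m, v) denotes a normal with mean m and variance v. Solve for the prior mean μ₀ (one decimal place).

With known observation variance, the Normal–Normal posterior has precision τ_n = τ₀ + n/σ² and mean μ_n = (τ₀μ₀ + (n/σ²)x̄)/τ_n.
Here τ₀ = 1/11.1 = 0.090090 and τ_data = 23/31.5 = 0.730159, so τ_n = 0.820249.
Rearranging for μ₀: μ₀ = (μ_n·τ_n − τ_data·x̄)/τ₀ = (-6.6387·0.820249 − 0.730159·-7.1) / 0.090090 = -0.261258/0.090090 ≈ -2.9.

μ₀ = -2.9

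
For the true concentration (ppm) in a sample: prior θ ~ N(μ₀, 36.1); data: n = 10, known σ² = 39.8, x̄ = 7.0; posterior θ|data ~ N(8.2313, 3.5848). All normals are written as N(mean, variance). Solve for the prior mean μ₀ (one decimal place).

μ₀ = 19.4

The posterior mean is a precision-weighted average: μ_n = (τ₀μ₀ + τ_data·x̄)/(τ₀+τ_data), with τ₀=1/σ₀² and τ_data=n/σ².
Here τ₀ = 1/36.1 = 0.027701 and τ_data = 10/39.8 = 0.251256, so τ_n = 0.278957.
Rearranging for μ₀: μ₀ = (μ_n·τ_n − τ_data·x̄)/τ₀ = (8.2313·0.278957 − 0.251256·7.0) / 0.027701 = 0.537387/0.027701 ≈ 19.4.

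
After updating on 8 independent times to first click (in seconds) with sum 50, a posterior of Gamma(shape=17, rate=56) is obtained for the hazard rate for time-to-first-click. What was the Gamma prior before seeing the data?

For an exponential likelihood with a Gamma(α, β) prior on the rate, n observations with total T give posterior Gamma(α+n, β+T).
So α = 17 − 8 = 9 and β = 56 − 50 = 6.

Gamma(shape=9, rate=6)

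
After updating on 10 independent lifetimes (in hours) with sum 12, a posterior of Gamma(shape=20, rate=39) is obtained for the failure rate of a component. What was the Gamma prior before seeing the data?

For an exponential likelihood with a Gamma(α, β) prior on the rate, n observations with total T give posterior Gamma(α+n, β+T).
So α = 20 − 10 = 10 and β = 39 − 12 = 27.

Gamma(shape=10, rate=27)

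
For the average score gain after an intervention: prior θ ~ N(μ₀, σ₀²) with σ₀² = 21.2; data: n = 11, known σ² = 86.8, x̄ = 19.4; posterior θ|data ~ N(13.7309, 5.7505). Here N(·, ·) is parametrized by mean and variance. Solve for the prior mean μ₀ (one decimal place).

With known observation variance, the Normal–Normal posterior has precision τ_n = τ₀ + n/σ² and mean μ_n = (τ₀μ₀ + (n/σ²)x̄)/τ_n.
Here τ₀ = 1/21.2 = 0.047170 and τ_data = 11/86.8 = 0.126728, so τ_n = 0.173898.
Rearranging for μ₀: μ₀ = (μ_n·τ_n − τ_data·x̄)/τ₀ = (13.7309·0.173898 − 0.126728·19.4) / 0.047170 = -0.070747/0.047170 ≈ -1.5.

μ₀ = -1.5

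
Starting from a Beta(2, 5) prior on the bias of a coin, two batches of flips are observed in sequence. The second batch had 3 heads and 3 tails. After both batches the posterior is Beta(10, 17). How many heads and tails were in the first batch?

Sequential conjugate updates are equivalent to a single update on the pooled data, so total successes = posterior α − prior α and total failures = posterior β − prior β.
Total across both batches: 10−2=8 heads, 17−5=12 tails.
Subtract the second batch: 8−3=5 heads and 12−3=9 tails.

5 heads and 9 tails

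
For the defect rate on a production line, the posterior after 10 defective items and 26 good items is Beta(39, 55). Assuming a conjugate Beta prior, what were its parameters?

Beta(29, 29)

Under Beta–binomial conjugacy the posterior parameters are (α+s, β+f).
So α = 39 − 10 = 29 and β = 55 − 26 = 29.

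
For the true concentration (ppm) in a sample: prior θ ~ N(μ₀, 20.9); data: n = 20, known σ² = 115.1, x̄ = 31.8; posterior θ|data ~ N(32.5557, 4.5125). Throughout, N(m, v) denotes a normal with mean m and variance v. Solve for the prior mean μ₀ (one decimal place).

μ₀ = 35.3

With known observation variance, the Normal–Normal posterior has precision τ_n = τ₀ + n/σ² and mean μ_n = (τ₀μ₀ + (n/σ²)x̄)/τ_n.
Here τ₀ = 1/20.9 = 0.047847 and τ_data = 20/115.1 = 0.173762, so τ_n = 0.221609.
Rearranging for μ₀: μ₀ = (μ_n·τ_n − τ_data·x̄)/τ₀ = (32.5557·0.221609 − 0.173762·31.8) / 0.047847 = 1.689005/0.047847 ≈ 35.3.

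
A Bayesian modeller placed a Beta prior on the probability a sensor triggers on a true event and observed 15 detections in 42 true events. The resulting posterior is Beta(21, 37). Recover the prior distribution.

A Beta(a, b) prior with s successes and f failures in binomial data gives a Beta(a+s, b+f) posterior.
So a = 21 − 15 = 6 and b = 37 − 27 = 10.

Beta(6, 10)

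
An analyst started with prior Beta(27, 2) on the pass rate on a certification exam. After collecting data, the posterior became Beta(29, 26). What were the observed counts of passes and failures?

Beta is conjugate to the binomial likelihood: posterior = Beta(α+s, β+f).
So s = 29 − 27 = 2 and f = 26 − 2 = 24.

2 passes and 24 failures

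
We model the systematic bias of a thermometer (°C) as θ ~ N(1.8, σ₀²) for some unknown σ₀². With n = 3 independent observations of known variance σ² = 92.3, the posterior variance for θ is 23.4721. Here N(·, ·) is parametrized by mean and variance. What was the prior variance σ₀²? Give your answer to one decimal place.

Posterior precision equals prior precision plus data precision: 1/σ_n² = 1/σ₀² + n/σ².
So 1/σ₀² = 1/23.4721 − 3/92.3 = 0.042604 − 0.032503 = 0.010101.
Hence σ₀² = 1/0.010101 ≈ 99.0.

σ₀² = 99.0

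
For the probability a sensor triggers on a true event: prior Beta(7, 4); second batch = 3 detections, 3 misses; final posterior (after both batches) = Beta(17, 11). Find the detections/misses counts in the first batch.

Because Beta–binomial updating is additive in the counts, the combined data contributed (α_post−α_prior, β_post−β_prior) successes and failures.
Total across both batches: 17−7=10 detections, 11−4=7 misses.
Subtract the second batch: 10−3=7 detections and 7−3=4 misses.

7 detections and 4 misses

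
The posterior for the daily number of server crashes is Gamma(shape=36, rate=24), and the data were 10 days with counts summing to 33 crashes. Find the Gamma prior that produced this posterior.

Gamma(shape=3, rate=14)

A Gamma(α, β) prior (rate parametrization) on a Poisson rate with n observations summing to S gives posterior Gamma(α+S, β+n).
So α = 36 − 33 = 3 and β = 24 − 10 = 14.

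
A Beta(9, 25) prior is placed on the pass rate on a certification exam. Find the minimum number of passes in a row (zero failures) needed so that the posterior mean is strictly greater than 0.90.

k = 217

After k passes and 0 failures the posterior is Beta(9+k, 25), with mean (9+k)/(9+25+k).
Set (9+k)/(34+k) > 0.90 and solve: k > (0.90·34 − 9)/(1 − 0.90) = 216.000.
The smallest integer exceeding 216.000 is 217, and checking k=217: (226)/(251) = 0.9004 > 0.90.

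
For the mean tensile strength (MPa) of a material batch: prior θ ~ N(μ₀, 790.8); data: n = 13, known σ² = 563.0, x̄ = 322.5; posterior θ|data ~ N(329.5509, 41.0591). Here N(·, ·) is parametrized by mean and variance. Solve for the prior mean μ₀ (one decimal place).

The posterior mean is a precision-weighted average: μ_n = (τ₀μ₀ + τ_data·x̄)/(τ₀+τ_data), with τ₀=1/σ₀² and τ_data=n/σ².
Here τ₀ = 1/790.8 = 0.001265 and τ_data = 13/563.0 = 0.023091, so τ_n = 0.024356.
Rearranging for μ₀: μ₀ = (μ_n·τ_n − τ_data·x̄)/τ₀ = (329.5509·0.024356 − 0.023091·322.5) / 0.001265 = 0.579694/0.001265 ≈ 458.3.

μ₀ = 458.3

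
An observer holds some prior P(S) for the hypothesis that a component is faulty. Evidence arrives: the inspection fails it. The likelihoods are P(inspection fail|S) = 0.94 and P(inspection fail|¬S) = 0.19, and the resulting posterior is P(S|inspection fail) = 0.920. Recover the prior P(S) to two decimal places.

P(S) = 0.70

Bayes' rule in odds form gives O(S|E) = O(S)·[P(E|S)/P(E|¬S)], hence O(S) = O(S|E)/LR.
Posterior odds = 0.920/(1−0.920) = 11.5000. LR = 0.94/0.19 = 4.9474.
Prior odds = 11.5000/4.9474 = 2.3245, so P(S) = 2.3245/(1+2.3245) ≈ 0.70.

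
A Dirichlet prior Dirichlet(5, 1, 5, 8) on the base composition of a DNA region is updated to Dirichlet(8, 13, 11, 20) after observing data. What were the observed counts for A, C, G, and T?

For a Dirichlet(α) prior with multinomial counts c, the posterior is Dirichlet(α + c) componentwise.
Counts are posterior − prior componentwise: 8−5=3, 13−1=12, 11−5=6, 20−8=12.

counts (3, 12, 6, 12)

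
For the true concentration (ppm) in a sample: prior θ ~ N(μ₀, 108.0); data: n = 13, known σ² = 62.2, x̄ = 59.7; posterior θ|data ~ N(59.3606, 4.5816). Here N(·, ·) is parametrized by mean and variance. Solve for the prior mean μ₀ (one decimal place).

μ₀ = 51.7

With known observation variance, the Normal–Normal posterior has precision τ_n = τ₀ + n/σ² and mean μ_n = (τ₀μ₀ + (n/σ²)x̄)/τ_n.
Here τ₀ = 1/108.0 = 0.009259 and τ_data = 13/62.2 = 0.209003, so τ_n = 0.218262.
Rearranging for μ₀: μ₀ = (μ_n·τ_n − τ_data·x̄)/τ₀ = (59.3606·0.218262 − 0.209003·59.7) / 0.009259 = 0.478684/0.009259 ≈ 51.7.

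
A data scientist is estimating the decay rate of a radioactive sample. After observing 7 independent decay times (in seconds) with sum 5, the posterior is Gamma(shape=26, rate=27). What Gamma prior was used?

Gamma(shape=19, rate=22)

For an exponential likelihood with a Gamma(α, β) prior on the rate, n observations with total T give posterior Gamma(α+n, β+T).
So α = 26 − 7 = 19 and β = 27 − 5 = 22.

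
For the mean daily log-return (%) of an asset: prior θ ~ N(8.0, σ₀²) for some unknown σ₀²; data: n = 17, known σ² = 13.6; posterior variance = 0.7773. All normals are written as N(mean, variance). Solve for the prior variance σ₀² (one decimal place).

Posterior precision equals prior precision plus data precision: 1/σ_n² = 1/σ₀² + n/σ².
So 1/σ₀² = 1/0.7773 − 17/13.6 = 1.286505 − 1.250000 = 0.036505.
Hence σ₀² = 1/0.036505 ≈ 27.4.

σ₀² = 27.4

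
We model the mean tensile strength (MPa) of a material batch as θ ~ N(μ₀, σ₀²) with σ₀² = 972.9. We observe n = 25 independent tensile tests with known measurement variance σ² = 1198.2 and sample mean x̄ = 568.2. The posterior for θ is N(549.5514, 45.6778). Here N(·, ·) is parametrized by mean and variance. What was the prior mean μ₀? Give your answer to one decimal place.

With known observation variance, the Normal–Normal posterior has precision τ_n = τ₀ + n/σ² and mean μ_n = (τ₀μ₀ + (n/σ²)x̄)/τ_n.
Here τ₀ = 1/972.9 = 0.001028 and τ_data = 25/1198.2 = 0.020865, so τ_n = 0.021893.
Rearranging for μ₀: μ₀ = (μ_n·τ_n − τ_data·x̄)/τ₀ = (549.5514·0.021893 − 0.020865·568.2) / 0.001028 = 0.175836/0.001028 ≈ 171.0.

μ₀ = 171.0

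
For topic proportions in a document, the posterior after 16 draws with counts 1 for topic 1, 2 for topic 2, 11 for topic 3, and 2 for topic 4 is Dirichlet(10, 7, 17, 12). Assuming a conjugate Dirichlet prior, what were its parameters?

Dirichlet(9, 5, 6, 10)

For a Dirichlet(α) prior with multinomial counts c, the posterior is Dirichlet(α + c) componentwise.
Subtract each count from the matching posterior parameter: 10−1=9, 7−2=5, 17−11=6, 12−2=10.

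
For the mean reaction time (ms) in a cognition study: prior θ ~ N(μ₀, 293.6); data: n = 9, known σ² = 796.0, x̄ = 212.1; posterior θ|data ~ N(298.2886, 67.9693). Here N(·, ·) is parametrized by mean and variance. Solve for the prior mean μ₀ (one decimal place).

μ₀ = 584.4

The posterior mean is a precision-weighted average: μ_n = (τ₀μ₀ + τ_data·x̄)/(τ₀+τ_data), with τ₀=1/σ₀² and τ_data=n/σ².
Here τ₀ = 1/293.6 = 0.003406 and τ_data = 9/796.0 = 0.011307, so τ_n = 0.014713.
Rearranging for μ₀: μ₀ = (μ_n·τ_n − τ_data·x̄)/τ₀ = (298.2886·0.014713 − 0.011307·212.1) / 0.003406 = 1.990505/0.003406 ≈ 584.4.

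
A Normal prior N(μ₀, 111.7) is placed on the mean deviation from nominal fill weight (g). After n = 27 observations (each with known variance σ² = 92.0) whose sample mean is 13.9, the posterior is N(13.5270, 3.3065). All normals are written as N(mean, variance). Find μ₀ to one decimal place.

μ₀ = 1.3

With known observation variance, the Normal–Normal posterior has precision τ_n = τ₀ + n/σ² and mean μ_n = (τ₀μ₀ + (n/σ²)x̄)/τ_n.
Here τ₀ = 1/111.7 = 0.008953 and τ_data = 27/92.0 = 0.293478, so τ_n = 0.302431.
Rearranging for μ₀: μ₀ = (μ_n·τ_n − τ_data·x̄)/τ₀ = (13.5270·0.302431 − 0.293478·13.9) / 0.008953 = 0.011640/0.008953 ≈ 1.3.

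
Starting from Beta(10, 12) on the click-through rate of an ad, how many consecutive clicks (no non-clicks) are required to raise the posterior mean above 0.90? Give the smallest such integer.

k = 99

After k clicks and 0 non-clicks the posterior is Beta(10+k, 12), with mean (10+k)/(10+12+k).
Set (10+k)/(22+k) > 0.90 and solve: k > (0.90·22 − 10)/(1 − 0.90) = 98.000.
The smallest integer exceeding 98.000 is 99.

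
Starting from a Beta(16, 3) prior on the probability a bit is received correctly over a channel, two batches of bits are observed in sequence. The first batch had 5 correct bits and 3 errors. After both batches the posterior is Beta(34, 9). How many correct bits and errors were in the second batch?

Sequential conjugate updates are equivalent to a single update on the pooled data, so total successes = posterior α − prior α and total failures = posterior β − prior β.
Total across both batches: 34−16=18 correct bits, 9−3=6 errors.
Subtract the first batch: 18−5=13 correct bits and 6−3=3 errors.

13 correct bits and 3 errors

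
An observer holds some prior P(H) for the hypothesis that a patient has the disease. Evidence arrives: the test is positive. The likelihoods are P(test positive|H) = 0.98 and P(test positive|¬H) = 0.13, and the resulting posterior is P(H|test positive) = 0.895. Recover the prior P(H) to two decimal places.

P(H) = 0.53

In odds form, posterior odds = prior odds × likelihood ratio, so prior odds = posterior odds ÷ LR.
Posterior odds = 0.895/(1−0.895) = 8.5238. LR = 0.98/0.13 = 7.5385.
Prior odds = 8.5238/7.5385 = 1.1307, so P(H) = 1.1307/(1+1.1307) ≈ 0.53.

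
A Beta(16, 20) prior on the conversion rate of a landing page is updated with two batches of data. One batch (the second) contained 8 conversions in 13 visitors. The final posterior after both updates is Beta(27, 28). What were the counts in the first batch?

Because Beta–binomial updating is additive in the counts, the combined data contributed (α_post−α_prior, β_post−β_prior) successes and failures.
Total across both batches: 27−16=11 conversions, 28−20=8 bounces.
Subtract the second batch: 11−8=3 conversions and 8−5=3 bounces.

3 conversions and 3 bounces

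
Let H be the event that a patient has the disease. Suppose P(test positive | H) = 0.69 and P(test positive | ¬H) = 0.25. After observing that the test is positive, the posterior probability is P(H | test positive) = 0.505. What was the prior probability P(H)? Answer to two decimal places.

In odds form, posterior odds = prior odds × likelihood ratio, so prior odds = posterior odds ÷ LR.
Posterior odds = 0.505/(1−0.505) = 1.0202. LR = 0.69/0.25 = 2.7600.
Prior odds = 1.0202/2.7600 = 0.3696, so P(H) = 0.3696/(1+0.3696) ≈ 0.27.

P(H) = 0.27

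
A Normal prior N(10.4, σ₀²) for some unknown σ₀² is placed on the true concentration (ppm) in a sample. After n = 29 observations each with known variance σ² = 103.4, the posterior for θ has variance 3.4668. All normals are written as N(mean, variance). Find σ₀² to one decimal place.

For the Normal–Normal model with known σ², precisions add: τ_n = τ₀ + n/σ².
So 1/σ₀² = 1/3.4668 − 29/103.4 = 0.288450 − 0.280464 = 0.007986.
Hence σ₀² = 1/0.007986 ≈ 125.2.

σ₀² = 125.2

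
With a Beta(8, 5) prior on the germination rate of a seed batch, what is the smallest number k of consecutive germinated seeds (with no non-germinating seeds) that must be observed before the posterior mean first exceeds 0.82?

k = 15

After k germinated seeds and 0 non-germinating seeds the posterior is Beta(8+k, 5), with mean (8+k)/(8+5+k).
Set (8+k)/(13+k) > 0.82 and solve: k > (0.82·13 − 8)/(1 − 0.82) = 14.778.
The smallest integer exceeding 14.778 is 15.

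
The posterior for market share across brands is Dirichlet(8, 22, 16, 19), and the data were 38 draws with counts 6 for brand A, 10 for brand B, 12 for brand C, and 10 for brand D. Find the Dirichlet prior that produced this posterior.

Dirichlet(2, 12, 4, 9)

For a Dirichlet(α) prior with multinomial counts c, the posterior is Dirichlet(α + c) componentwise.
Subtract each count from the matching posterior parameter: 8−6=2, 22−10=12, 16−12=4, 19−10=9.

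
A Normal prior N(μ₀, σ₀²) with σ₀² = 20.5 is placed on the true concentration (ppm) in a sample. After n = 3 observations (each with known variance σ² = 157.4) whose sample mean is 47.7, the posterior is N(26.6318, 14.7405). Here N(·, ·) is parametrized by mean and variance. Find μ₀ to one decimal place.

With known observation variance, the Normal–Normal posterior has precision τ_n = τ₀ + n/σ² and mean μ_n = (τ₀μ₀ + (n/σ²)x̄)/τ_n.
Here τ₀ = 1/20.5 = 0.048780 and τ_data = 3/157.4 = 0.019060, so τ_n = 0.067840.
Rearranging for μ₀: μ₀ = (μ_n·τ_n − τ_data·x̄)/τ₀ = (26.6318·0.067840 − 0.019060·47.7) / 0.048780 = 0.897539/0.048780 ≈ 18.4.

μ₀ = 18.4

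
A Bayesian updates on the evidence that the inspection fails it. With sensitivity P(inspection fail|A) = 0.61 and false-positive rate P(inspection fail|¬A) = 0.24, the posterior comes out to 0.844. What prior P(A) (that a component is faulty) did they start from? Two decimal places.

P(A) = 0.68

In odds form, posterior odds = prior odds × likelihood ratio, so prior odds = posterior odds ÷ LR.
Posterior odds = 0.844/(1−0.844) = 5.4103. LR = 0.61/0.24 = 2.5417.
Prior odds = 5.4103/2.5417 = 2.1286, so P(A) = 2.1286/(1+2.1286) ≈ 0.68.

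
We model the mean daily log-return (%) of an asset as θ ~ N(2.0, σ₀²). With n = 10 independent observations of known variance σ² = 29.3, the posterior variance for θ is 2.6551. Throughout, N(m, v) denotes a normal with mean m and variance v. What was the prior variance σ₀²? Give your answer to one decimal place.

For the Normal–Normal model with known σ², precisions add: τ_n = τ₀ + n/σ².
So 1/σ₀² = 1/2.6551 − 10/29.3 = 0.376634 − 0.341297 = 0.035337.
Hence σ₀² = 1/0.035337 ≈ 28.3.

σ₀² = 28.3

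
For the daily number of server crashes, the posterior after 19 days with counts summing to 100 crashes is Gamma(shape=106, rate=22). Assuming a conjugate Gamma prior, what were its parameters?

Gamma(shape=6, rate=3)

Gamma–Poisson conjugacy: posterior shape = α + Σxᵢ, posterior rate = β + n.
So α = 106 − 100 = 6 and β = 22 − 19 = 3.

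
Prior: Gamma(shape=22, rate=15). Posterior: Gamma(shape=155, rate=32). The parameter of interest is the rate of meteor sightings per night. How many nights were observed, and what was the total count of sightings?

A Gamma(α, β) prior (rate parametrization) on a Poisson rate with n observations summing to S gives posterior Gamma(α+S, β+n).
Matching: Σxᵢ = 155 − 22 = 133 and n = 32 − 15 = 17.

n = 17 nights with total 133 sightings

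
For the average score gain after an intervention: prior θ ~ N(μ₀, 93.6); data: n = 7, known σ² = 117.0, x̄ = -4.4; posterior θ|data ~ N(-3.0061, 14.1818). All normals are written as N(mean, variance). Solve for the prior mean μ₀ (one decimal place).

The posterior mean is a precision-weighted average: μ_n = (τ₀μ₀ + τ_data·x̄)/(τ₀+τ_data), with τ₀=1/σ₀² and τ_data=n/σ².
Here τ₀ = 1/93.6 = 0.010684 and τ_data = 7/117.0 = 0.059829, so τ_n = 0.070513.
Rearranging for μ₀: μ₀ = (μ_n·τ_n − τ_data·x̄)/τ₀ = (-3.0061·0.070513 − 0.059829·-4.4) / 0.010684 = 0.051278/0.010684 ≈ 4.8.

μ₀ = 4.8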